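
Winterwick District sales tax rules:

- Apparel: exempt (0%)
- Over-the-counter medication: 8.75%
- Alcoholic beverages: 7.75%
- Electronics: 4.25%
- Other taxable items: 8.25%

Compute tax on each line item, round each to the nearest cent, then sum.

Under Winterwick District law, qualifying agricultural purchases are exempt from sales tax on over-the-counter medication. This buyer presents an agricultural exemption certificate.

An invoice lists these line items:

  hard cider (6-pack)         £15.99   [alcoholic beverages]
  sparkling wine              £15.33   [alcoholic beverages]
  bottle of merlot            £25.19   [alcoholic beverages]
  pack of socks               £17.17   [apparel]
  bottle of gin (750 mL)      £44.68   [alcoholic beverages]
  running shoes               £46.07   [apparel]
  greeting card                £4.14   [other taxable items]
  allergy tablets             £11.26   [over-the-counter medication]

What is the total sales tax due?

£8.18

Hard cider (6-pack) £15.99: alcoholic beverages → 7.75% → £1.24
Sparkling wine £15.33: alcoholic beverages → 7.75% → £1.19
Bottle of merlot £25.19: alcoholic beverages → 7.75% → £1.95
Pack of socks £17.17: apparel → 0% → £0.00
Bottle of gin (750 mL) £44.68: alcoholic beverages → 7.75% → £3.46
Running shoes £46.07: apparel → 0% → £0.00
Greeting card £4.14: other taxable items → 8.25% → £0.34
Allergy tablets £11.26: over-the-counter medication, buyer-exempt → 0% → £0.00
Total tax = £1.24 + £1.19 + £1.95 + £3.46 + £0.34 = £8.18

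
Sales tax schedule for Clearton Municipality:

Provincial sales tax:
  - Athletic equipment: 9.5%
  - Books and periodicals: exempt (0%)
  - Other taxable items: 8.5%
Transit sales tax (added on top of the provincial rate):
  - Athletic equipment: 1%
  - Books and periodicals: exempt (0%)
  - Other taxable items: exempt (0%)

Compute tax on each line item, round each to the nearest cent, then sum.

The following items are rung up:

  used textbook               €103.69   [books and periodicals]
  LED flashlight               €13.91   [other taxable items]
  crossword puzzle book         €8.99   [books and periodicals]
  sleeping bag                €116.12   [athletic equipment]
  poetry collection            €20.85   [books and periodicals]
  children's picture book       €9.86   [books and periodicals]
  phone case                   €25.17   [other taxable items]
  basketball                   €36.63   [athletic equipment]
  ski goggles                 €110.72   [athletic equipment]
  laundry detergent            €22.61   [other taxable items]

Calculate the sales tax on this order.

€32.91

Used textbook €103.69: books and periodicals → 0% + 0% transit = 0% → €0.00
LED flashlight €13.91: other taxable items → 8.5% + 0% transit = 8.5% → €1.18
Crossword puzzle book €8.99: books and periodicals → 0% + 0% transit = 0% → €0.00
Sleeping bag €116.12: athletic equipment → 9.5% + 1% transit = 10.5% → €12.19
Poetry collection €20.85: books and periodicals → 0% + 0% transit = 0% → €0.00
Children's picture book €9.86: books and periodicals → 0% + 0% transit = 0% → €0.00
Phone case €25.17: other taxable items → 8.5% + 0% transit = 8.5% → €2.14
Basketball €36.63: athletic equipment → 9.5% + 1% transit = 10.5% → €3.85
Ski goggles €110.72: athletic equipment → 9.5% + 1% transit = 10.5% → €11.63
Laundry detergent €22.61: other taxable items → 8.5% + 0% transit = 8.5% → €1.92
Total tax = €1.18 + €12.19 + €2.14 + €3.85 + €11.63 + €1.92 = €32.91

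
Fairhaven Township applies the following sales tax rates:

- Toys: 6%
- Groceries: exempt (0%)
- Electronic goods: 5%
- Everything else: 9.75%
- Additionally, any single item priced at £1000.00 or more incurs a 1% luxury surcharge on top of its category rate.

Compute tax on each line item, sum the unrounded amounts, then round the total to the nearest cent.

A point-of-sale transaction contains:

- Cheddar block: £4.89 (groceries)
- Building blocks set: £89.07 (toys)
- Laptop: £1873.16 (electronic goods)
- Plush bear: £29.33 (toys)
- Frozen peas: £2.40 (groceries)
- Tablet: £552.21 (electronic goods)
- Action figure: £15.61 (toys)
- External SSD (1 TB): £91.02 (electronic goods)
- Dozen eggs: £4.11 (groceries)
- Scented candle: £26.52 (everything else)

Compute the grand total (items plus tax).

£2843.50

Cheddar block £4.89: groceries → 0% → £0.00
Building blocks set £89.07: toys → 6% → £5.3442
Laptop £1873.16: electronic goods → 5% + 1% surcharge = 6% → £112.3896
Plush bear £29.33: toys → 6% → £1.7598
Frozen peas £2.40: groceries → 0% → £0.00
Tablet £552.21: electronic goods → 5% → £27.6105
Action figure £15.61: toys → 6% → £0.9366
External SSD (1 TB) £91.02: electronic goods → 5% → £4.551
Dozen eggs £4.11: groceries → 0% → £0.00
Scented candle £26.52: everything else → 9.75% → £2.5857
Subtotal = £2688.32; unrounded tax = £155.1774 → £155.18; total due = £2843.50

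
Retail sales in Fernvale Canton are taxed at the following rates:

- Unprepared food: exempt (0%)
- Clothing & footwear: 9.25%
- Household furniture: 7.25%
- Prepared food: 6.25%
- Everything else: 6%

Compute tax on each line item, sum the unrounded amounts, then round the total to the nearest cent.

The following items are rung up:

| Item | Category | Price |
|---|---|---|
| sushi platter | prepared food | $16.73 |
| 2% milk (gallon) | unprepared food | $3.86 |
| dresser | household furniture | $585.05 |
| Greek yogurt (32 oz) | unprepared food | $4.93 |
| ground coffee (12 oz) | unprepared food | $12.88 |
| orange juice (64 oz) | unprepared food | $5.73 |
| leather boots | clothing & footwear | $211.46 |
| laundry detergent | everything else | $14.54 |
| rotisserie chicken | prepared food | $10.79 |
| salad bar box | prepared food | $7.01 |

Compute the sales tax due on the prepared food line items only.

$2.16

Sushi platter $16.73: prepared food → 6.25% → $1.045625
Rotisserie chicken $10.79: prepared food → 6.25% → $0.674375
Salad bar box $7.01: prepared food → 6.25% → $0.438125
Tax on prepared food: unrounded sum = $2.158125 → $2.16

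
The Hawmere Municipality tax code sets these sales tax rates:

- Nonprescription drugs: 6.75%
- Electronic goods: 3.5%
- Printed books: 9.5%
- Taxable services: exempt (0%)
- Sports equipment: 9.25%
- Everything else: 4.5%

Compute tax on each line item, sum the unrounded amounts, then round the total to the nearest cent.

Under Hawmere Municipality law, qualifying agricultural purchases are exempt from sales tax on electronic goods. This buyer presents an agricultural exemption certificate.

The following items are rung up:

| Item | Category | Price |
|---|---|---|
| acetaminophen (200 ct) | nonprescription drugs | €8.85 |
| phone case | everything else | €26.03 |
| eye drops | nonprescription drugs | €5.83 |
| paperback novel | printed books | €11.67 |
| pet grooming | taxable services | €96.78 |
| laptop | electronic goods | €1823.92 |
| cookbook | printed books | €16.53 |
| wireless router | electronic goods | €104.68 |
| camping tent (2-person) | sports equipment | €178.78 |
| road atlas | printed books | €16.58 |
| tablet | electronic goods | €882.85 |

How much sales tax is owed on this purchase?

€22.95

Acetaminophen (200 ct) €8.85: nonprescription drugs → 6.75% → €0.597375
Phone case €26.03: everything else → 4.5% → €1.17135
Eye drops €5.83: nonprescription drugs → 6.75% → €0.393525
Paperback novel €11.67: printed books → 9.5% → €1.10865
Pet grooming €96.78: taxable services → 0% → €0.00
Laptop €1823.92: electronic goods, buyer-exempt → 0% → €0.00
Cookbook €16.53: printed books → 9.5% → €1.57035
Wireless router €104.68: electronic goods, buyer-exempt → 0% → €0.00
Camping tent (2-person) €178.78: sports equipment → 9.25% → €16.53715
Road atlas €16.58: printed books → 9.5% → €1.5751
Tablet €882.85: electronic goods, buyer-exempt → 0% → €0.00
Unrounded tax sum = €22.9535 → €22.95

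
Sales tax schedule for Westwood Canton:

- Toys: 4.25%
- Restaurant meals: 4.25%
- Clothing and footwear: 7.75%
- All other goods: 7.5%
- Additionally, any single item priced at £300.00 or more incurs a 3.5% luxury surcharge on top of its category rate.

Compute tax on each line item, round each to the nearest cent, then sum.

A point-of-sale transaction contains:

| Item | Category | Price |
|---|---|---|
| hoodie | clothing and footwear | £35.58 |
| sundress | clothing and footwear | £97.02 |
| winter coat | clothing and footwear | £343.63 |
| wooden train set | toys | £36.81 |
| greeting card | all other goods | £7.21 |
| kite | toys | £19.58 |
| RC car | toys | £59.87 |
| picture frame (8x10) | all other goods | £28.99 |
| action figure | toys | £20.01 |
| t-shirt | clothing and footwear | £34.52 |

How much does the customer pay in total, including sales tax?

Hoodie £35.58: clothing and footwear → 7.75% → £2.76
Sundress £97.02: clothing and footwear → 7.75% → £7.52
Winter coat £343.63: clothing and footwear → 7.75% + 3.5% surcharge = 11.25% → £38.66
Wooden train set £36.81: toys → 4.25% → £1.56
Greeting card £7.21: all other goods → 7.5% → £0.54
Kite £19.58: toys → 4.25% → £0.83
RC car £59.87: toys → 4.25% → £2.54
Picture frame (8x10) £28.99: all other goods → 7.5% → £2.17
Action figure £20.01: toys → 4.25% → £0.85
T-shirt £34.52: clothing and footwear → 7.75% → £2.68
Subtotal = £683.22; tax = £60.11; total due = £743.33

£743.33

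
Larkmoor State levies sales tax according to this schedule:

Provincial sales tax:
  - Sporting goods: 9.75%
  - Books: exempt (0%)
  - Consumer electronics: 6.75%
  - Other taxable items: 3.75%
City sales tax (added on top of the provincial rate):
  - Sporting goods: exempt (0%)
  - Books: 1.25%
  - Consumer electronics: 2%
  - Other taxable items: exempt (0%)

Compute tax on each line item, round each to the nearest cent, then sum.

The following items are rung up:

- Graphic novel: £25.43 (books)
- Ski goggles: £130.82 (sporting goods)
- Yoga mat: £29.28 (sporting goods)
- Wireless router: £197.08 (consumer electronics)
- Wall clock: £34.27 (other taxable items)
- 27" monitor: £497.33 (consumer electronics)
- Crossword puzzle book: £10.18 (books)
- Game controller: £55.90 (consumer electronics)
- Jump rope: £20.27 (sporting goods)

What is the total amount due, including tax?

£1085.53

Graphic novel £25.43: books → 0% + 1.25% city = 1.25% → £0.32
Ski goggles £130.82: sporting goods → 9.75% + 0% city = 9.75% → £12.75
Yoga mat £29.28: sporting goods → 9.75% + 0% city = 9.75% → £2.85
Wireless router £197.08: consumer electronics → 6.75% + 2% city = 8.75% → £17.24
Wall clock £34.27: other taxable items → 3.75% + 0% city = 3.75% → £1.29
27" monitor £497.33: consumer electronics → 6.75% + 2% city = 8.75% → £43.52
Crossword puzzle book £10.18: books → 0% + 1.25% city = 1.25% → £0.13
Game controller £55.90: consumer electronics → 6.75% + 2% city = 8.75% → £4.89
Jump rope £20.27: sporting goods → 9.75% + 0% city = 9.75% → £1.98
Subtotal = £1000.56; tax = £84.97; total due = £1085.53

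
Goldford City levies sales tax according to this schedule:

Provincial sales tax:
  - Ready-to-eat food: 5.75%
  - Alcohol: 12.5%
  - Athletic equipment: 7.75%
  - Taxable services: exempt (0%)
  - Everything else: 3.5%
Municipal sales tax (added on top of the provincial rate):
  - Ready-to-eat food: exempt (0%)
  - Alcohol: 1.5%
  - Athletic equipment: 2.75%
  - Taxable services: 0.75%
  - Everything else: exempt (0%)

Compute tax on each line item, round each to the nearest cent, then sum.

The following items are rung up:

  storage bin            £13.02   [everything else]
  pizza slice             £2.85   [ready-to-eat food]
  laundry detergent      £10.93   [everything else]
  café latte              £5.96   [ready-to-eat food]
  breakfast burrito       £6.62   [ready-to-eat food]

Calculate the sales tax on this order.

Storage bin £13.02: everything else → 3.5% + 0% municipal = 3.5% → £0.46
Pizza slice £2.85: ready-to-eat food → 5.75% + 0% municipal = 5.75% → £0.16
Laundry detergent £10.93: everything else → 3.5% + 0% municipal = 3.5% → £0.38
Café latte £5.96: ready-to-eat food → 5.75% + 0% municipal = 5.75% → £0.34
Breakfast burrito £6.62: ready-to-eat food → 5.75% + 0% municipal = 5.75% → £0.38
Total tax = £0.46 + £0.16 + £0.38 + £0.34 + £0.38 = £1.72

£1.72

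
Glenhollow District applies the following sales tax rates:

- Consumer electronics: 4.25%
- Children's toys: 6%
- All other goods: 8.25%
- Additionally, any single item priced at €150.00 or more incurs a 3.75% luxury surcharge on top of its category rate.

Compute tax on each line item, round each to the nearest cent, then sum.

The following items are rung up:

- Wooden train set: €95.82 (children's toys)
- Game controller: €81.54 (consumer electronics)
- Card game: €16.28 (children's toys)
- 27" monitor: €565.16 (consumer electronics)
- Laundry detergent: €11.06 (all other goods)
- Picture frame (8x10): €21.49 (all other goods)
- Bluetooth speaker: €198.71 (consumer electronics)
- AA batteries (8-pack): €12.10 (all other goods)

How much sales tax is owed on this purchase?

Wooden train set €95.82: children's toys → 6% → €5.75
Game controller €81.54: consumer electronics → 4.25% → €3.47
Card game €16.28: children's toys → 6% → €0.98
27" monitor €565.16: consumer electronics → 4.25% + 3.75% surcharge = 8% → €45.21
Laundry detergent €11.06: all other goods → 8.25% → €0.91
Picture frame (8x10) €21.49: all other goods → 8.25% → €1.77
Bluetooth speaker €198.71: consumer electronics → 4.25% + 3.75% surcharge = 8% → €15.90
AA batteries (8-pack) €12.10: all other goods → 8.25% → €1.00
Total tax = €5.75 + €3.47 + €0.98 + €45.21 + €0.91 + €1.77 + €15.90 + €1.00 = €74.99

€74.99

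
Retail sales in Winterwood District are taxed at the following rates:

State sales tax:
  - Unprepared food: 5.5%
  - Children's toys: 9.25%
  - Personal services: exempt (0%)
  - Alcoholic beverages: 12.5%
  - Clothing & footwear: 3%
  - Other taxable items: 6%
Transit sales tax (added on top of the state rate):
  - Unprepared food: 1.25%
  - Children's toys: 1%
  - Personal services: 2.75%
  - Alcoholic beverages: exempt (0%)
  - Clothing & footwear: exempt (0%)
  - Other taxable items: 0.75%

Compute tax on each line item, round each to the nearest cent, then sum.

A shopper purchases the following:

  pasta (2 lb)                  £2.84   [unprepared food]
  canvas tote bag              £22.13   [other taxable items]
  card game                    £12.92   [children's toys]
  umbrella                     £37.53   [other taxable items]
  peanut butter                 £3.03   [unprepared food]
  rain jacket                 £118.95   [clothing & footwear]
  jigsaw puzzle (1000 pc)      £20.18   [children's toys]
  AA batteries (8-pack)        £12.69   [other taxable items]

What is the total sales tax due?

Pasta (2 lb) £2.84: unprepared food → 5.5% + 1.25% transit = 6.75% → £0.19
Canvas tote bag £22.13: other taxable items → 6% + 0.75% transit = 6.75% → £1.49
Card game £12.92: children's toys → 9.25% + 1% transit = 10.25% → £1.32
Umbrella £37.53: other taxable items → 6% + 0.75% transit = 6.75% → £2.53
Peanut butter £3.03: unprepared food → 5.5% + 1.25% transit = 6.75% → £0.20
Rain jacket £118.95: clothing & footwear → 3% + 0% transit = 3% → £3.57
Jigsaw puzzle (1000 pc) £20.18: children's toys → 9.25% + 1% transit = 10.25% → £2.07
AA batteries (8-pack) £12.69: other taxable items → 6% + 0.75% transit = 6.75% → £0.86
Total tax = £0.19 + £1.49 + £1.32 + £2.53 + £0.20 + £3.57 + £2.07 + £0.86 = £12.23

£12.23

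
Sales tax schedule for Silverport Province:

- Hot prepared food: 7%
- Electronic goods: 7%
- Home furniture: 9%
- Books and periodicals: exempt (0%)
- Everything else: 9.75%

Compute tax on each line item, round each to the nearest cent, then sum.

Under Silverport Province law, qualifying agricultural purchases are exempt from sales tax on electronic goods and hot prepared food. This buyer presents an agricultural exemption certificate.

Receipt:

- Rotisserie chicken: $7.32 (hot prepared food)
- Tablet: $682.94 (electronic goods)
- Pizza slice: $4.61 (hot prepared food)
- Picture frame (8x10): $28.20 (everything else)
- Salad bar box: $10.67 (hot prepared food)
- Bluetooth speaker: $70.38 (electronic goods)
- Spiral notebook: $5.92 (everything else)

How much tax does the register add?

Rotisserie chicken $7.32: hot prepared food, buyer-exempt → 0% → $0.00
Tablet $682.94: electronic goods, buyer-exempt → 0% → $0.00
Pizza slice $4.61: hot prepared food, buyer-exempt → 0% → $0.00
Picture frame (8x10) $28.20: everything else → 9.75% → $2.75
Salad bar box $10.67: hot prepared food, buyer-exempt → 0% → $0.00
Bluetooth speaker $70.38: electronic goods, buyer-exempt → 0% → $0.00
Spiral notebook $5.92: everything else → 9.75% → $0.58
Total tax = $2.75 + $0.58 = $3.33

$3.33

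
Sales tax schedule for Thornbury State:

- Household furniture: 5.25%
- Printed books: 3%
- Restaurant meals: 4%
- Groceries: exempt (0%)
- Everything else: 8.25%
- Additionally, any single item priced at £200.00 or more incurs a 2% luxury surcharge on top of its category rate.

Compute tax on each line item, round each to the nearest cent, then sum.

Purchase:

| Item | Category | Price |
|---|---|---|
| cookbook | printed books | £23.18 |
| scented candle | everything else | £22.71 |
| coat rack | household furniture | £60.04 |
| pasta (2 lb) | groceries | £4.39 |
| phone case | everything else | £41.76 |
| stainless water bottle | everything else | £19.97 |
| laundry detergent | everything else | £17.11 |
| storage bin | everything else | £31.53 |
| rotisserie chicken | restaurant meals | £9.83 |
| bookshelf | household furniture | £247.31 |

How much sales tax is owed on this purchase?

Cookbook £23.18: printed books → 3% → £0.70
Scented candle £22.71: everything else → 8.25% → £1.87
Coat rack £60.04: household furniture → 5.25% → £3.15
Pasta (2 lb) £4.39: groceries → 0% → £0.00
Phone case £41.76: everything else → 8.25% → £3.45
Stainless water bottle £19.97: everything else → 8.25% → £1.65
Laundry detergent £17.11: everything else → 8.25% → £1.41
Storage bin £31.53: everything else → 8.25% → £2.60
Rotisserie chicken £9.83: restaurant meals → 4% → £0.39
Bookshelf £247.31: household furniture → 5.25% + 2% surcharge = 7.25% → £17.93
Total tax = £0.70 + £1.87 + £3.15 + £3.45 + £1.65 + £1.41 + £2.60 + £0.39 + £17.93 = £33.15

£33.15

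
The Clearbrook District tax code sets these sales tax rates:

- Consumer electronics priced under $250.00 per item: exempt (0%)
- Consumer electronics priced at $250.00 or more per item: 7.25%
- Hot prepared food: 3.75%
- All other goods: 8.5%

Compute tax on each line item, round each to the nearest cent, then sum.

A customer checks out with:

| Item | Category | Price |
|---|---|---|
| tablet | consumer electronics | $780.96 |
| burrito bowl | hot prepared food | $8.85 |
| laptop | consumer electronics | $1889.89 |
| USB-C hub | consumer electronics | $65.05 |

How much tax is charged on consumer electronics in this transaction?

Tablet $780.96: consumer electronics, $250.00 or more → 7.25% → $56.62
Laptop $1889.89: consumer electronics, $250.00 or more → 7.25% → $137.02
USB-C hub $65.05: consumer electronics, under $250.00 → 0% → $0.00
Tax on consumer electronics = $56.62 + $137.02 + $0.00 = $193.64

$193.64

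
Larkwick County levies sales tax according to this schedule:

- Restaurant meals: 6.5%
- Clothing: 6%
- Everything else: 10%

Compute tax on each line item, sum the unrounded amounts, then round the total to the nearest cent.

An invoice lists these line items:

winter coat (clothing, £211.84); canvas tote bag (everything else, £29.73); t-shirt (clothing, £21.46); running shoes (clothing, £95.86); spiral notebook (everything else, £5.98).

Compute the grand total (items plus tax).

Winter coat £211.84: clothing → 6% → £12.7104
Canvas tote bag £29.73: everything else → 10% → £2.973
T-shirt £21.46: clothing → 6% → £1.2876
Running shoes £95.86: clothing → 6% → £5.7516
Spiral notebook £5.98: everything else → 10% → £0.598
Subtotal = £364.87; unrounded tax = £23.3206 → £23.32; total due = £388.19

£388.19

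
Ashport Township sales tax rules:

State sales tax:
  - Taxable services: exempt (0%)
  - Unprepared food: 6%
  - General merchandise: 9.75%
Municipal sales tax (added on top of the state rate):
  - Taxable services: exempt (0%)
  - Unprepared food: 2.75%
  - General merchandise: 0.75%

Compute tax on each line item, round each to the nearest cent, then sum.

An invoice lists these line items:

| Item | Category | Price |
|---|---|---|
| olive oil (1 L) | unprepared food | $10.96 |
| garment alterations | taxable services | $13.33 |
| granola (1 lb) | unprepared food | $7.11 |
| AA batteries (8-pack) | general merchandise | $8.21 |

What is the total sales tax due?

$2.44

Olive oil (1 L) $10.96: unprepared food → 6% + 2.75% municipal = 8.75% → $0.96
Garment alterations $13.33: taxable services → 0% + 0% municipal = 0% → $0.00
Granola (1 lb) $7.11: unprepared food → 6% + 2.75% municipal = 8.75% → $0.62
AA batteries (8-pack) $8.21: general merchandise → 9.75% + 0.75% municipal = 10.5% → $0.86
Total tax = $0.96 + $0.62 + $0.86 = $2.44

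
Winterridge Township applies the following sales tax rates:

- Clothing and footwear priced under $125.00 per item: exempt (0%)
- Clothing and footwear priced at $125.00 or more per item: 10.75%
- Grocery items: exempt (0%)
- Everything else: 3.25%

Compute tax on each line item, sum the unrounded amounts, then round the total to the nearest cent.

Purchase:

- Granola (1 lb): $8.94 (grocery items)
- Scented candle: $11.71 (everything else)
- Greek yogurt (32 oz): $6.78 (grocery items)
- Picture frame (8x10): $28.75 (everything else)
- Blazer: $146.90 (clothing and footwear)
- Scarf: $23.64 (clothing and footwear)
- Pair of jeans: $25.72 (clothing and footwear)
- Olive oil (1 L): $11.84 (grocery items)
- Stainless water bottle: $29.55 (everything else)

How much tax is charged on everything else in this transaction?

$2.28

Scented candle $11.71: everything else → 3.25% → $0.380575
Picture frame (8x10) $28.75: everything else → 3.25% → $0.934375
Stainless water bottle $29.55: everything else → 3.25% → $0.960375
Tax on everything else: unrounded sum = $2.275325 → $2.28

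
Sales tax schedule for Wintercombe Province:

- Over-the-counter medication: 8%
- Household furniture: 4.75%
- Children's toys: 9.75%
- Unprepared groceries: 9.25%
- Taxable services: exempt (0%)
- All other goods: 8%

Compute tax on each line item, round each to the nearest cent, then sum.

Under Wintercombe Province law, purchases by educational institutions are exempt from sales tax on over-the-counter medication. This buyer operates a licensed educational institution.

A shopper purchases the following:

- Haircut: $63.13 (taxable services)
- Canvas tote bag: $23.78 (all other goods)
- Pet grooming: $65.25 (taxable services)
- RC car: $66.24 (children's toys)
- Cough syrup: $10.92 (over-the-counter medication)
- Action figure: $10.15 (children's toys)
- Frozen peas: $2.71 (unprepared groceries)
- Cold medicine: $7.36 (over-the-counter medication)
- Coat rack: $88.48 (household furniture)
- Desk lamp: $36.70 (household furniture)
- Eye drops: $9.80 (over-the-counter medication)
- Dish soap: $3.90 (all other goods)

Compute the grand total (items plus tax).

$404.27

Haircut $63.13: taxable services → 0% → $0.00
Canvas tote bag $23.78: all other goods → 8% → $1.90
Pet grooming $65.25: taxable services → 0% → $0.00
RC car $66.24: children's toys → 9.75% → $6.46
Cough syrup $10.92: over-the-counter medication, buyer-exempt → 0% → $0.00
Action figure $10.15: children's toys → 9.75% → $0.99
Frozen peas $2.71: unprepared groceries → 9.25% → $0.25
Cold medicine $7.36: over-the-counter medication, buyer-exempt → 0% → $0.00
Coat rack $88.48: household furniture → 4.75% → $4.20
Desk lamp $36.70: household furniture → 4.75% → $1.74
Eye drops $9.80: over-the-counter medication, buyer-exempt → 0% → $0.00
Dish soap $3.90: all other goods → 8% → $0.31
Subtotal = $388.42; tax = $15.85; total due = $404.27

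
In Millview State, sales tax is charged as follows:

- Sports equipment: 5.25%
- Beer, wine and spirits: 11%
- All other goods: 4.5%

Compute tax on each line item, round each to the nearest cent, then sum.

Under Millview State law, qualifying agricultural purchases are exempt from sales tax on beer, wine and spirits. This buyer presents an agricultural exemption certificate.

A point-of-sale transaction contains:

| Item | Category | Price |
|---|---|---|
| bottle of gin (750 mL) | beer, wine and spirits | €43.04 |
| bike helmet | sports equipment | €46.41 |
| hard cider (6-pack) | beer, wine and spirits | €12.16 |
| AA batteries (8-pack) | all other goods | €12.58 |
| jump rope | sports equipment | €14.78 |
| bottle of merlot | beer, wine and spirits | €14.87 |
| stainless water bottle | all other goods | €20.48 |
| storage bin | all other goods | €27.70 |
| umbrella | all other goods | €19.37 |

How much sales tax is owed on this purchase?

Bottle of gin (750 mL) €43.04: beer, wine and spirits, buyer-exempt → 0% → €0.00
Bike helmet €46.41: sports equipment → 5.25% → €2.44
Hard cider (6-pack) €12.16: beer, wine and spirits, buyer-exempt → 0% → €0.00
AA batteries (8-pack) €12.58: all other goods → 4.5% → €0.57
Jump rope €14.78: sports equipment → 5.25% → €0.78
Bottle of merlot €14.87: beer, wine and spirits, buyer-exempt → 0% → €0.00
Stainless water bottle €20.48: all other goods → 4.5% → €0.92
Storage bin €27.70: all other goods → 4.5% → €1.25
Umbrella €19.37: all other goods → 4.5% → €0.87
Total tax = €2.44 + €0.57 + €0.78 + €0.92 + €1.25 + €0.87 = €6.83

€6.83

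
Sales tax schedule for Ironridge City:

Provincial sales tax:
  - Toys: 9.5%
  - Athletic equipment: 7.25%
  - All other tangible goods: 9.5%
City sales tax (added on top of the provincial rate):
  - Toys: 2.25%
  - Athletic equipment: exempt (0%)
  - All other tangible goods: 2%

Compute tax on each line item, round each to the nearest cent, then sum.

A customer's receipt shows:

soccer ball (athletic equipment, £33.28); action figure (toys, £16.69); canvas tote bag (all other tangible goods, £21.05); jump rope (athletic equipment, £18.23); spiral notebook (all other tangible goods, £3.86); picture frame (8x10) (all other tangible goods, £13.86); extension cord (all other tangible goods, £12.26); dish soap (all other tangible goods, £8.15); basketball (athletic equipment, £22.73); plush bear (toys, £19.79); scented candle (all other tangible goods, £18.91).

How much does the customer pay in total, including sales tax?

Soccer ball £33.28: athletic equipment → 7.25% + 0% city = 7.25% → £2.41
Action figure £16.69: toys → 9.5% + 2.25% city = 11.75% → £1.96
Canvas tote bag £21.05: all other tangible goods → 9.5% + 2% city = 11.5% → £2.42
Jump rope £18.23: athletic equipment → 7.25% + 0% city = 7.25% → £1.32
Spiral notebook £3.86: all other tangible goods → 9.5% + 2% city = 11.5% → £0.44
Picture frame (8x10) £13.86: all other tangible goods → 9.5% + 2% city = 11.5% → £1.59
Extension cord £12.26: all other tangible goods → 9.5% + 2% city = 11.5% → £1.41
Dish soap £8.15: all other tangible goods → 9.5% + 2% city = 11.5% → £0.94
Basketball £22.73: athletic equipment → 7.25% + 0% city = 7.25% → £1.65
Plush bear £19.79: toys → 9.5% + 2.25% city = 11.75% → £2.33
Scented candle £18.91: all other tangible goods → 9.5% + 2% city = 11.5% → £2.17
Subtotal = £188.81; tax = £18.64; total due = £207.45

£207.45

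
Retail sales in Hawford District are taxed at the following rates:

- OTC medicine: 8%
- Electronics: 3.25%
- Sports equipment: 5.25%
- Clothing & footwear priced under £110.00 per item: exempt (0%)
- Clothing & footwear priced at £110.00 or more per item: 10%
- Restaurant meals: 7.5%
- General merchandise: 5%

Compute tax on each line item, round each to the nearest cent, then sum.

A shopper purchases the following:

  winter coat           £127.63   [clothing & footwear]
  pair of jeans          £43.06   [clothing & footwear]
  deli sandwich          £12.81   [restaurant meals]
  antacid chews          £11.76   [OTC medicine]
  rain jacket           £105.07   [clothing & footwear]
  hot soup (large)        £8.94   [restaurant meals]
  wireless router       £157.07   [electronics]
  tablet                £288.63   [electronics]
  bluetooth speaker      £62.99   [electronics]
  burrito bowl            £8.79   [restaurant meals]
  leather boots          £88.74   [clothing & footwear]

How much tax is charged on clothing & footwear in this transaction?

£12.76

Winter coat £127.63: clothing & footwear, £110.00 or more → 10% → £12.76
Pair of jeans £43.06: clothing & footwear, under £110.00 → 0% → £0.00
Rain jacket £105.07: clothing & footwear, under £110.00 → 0% → £0.00
Leather boots £88.74: clothing & footwear, under £110.00 → 0% → £0.00
Tax on clothing & footwear = £12.76 + £0.00 + £0.00 + £0.00 = £12.76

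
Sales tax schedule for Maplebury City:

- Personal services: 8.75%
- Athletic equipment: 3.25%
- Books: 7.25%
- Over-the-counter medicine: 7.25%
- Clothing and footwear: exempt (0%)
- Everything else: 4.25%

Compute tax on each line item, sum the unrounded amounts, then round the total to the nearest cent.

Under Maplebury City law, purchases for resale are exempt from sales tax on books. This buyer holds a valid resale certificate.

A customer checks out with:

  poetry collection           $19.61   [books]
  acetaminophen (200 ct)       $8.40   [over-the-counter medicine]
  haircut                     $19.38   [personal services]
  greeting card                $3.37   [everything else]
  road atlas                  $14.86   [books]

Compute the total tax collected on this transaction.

$2.45

Poetry collection $19.61: books, buyer-exempt → 0% → $0.00
Acetaminophen (200 ct) $8.40: over-the-counter medicine → 7.25% → $0.609
Haircut $19.38: personal services → 8.75% → $1.69575
Greeting card $3.37: everything else → 4.25% → $0.143225
Road atlas $14.86: books, buyer-exempt → 0% → $0.00
Unrounded tax sum = $2.447975 → $2.45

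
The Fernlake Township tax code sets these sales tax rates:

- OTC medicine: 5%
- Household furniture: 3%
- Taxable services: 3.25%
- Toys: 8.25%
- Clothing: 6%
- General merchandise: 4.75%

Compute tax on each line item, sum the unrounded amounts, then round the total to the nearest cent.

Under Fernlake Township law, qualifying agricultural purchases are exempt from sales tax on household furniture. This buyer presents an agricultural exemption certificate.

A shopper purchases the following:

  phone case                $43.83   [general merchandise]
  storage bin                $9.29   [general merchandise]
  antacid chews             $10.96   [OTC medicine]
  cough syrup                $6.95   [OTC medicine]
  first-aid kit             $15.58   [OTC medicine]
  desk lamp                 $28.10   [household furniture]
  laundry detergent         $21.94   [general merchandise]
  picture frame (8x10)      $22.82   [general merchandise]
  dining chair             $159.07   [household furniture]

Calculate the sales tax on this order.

Phone case $43.83: general merchandise → 4.75% → $2.081925
Storage bin $9.29: general merchandise → 4.75% → $0.441275
Antacid chews $10.96: OTC medicine → 5% → $0.548
Cough syrup $6.95: OTC medicine → 5% → $0.3475
First-aid kit $15.58: OTC medicine → 5% → $0.779
Desk lamp $28.10: household furniture, buyer-exempt → 0% → $0.00
Laundry detergent $21.94: general merchandise → 4.75% → $1.04215
Picture frame (8x10) $22.82: general merchandise → 4.75% → $1.08395
Dining chair $159.07: household furniture, buyer-exempt → 0% → $0.00
Unrounded tax sum = $6.3238 → $6.32

$6.32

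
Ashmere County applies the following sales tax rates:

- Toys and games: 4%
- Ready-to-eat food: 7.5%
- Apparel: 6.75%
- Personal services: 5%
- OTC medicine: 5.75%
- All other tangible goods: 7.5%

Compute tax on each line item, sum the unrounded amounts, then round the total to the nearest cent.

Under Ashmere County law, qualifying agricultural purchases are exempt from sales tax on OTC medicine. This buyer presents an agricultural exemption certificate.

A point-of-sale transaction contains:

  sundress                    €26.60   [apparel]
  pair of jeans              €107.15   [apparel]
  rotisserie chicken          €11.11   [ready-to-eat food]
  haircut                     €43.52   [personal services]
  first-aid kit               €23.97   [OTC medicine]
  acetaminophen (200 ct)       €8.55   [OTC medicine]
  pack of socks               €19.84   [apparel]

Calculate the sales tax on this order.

€13.38

Sundress €26.60: apparel → 6.75% → €1.7955
Pair of jeans €107.15: apparel → 6.75% → €7.232625
Rotisserie chicken €11.11: ready-to-eat food → 7.5% → €0.83325
Haircut €43.52: personal services → 5% → €2.176
First-aid kit €23.97: OTC medicine, buyer-exempt → 0% → €0.00
Acetaminophen (200 ct) €8.55: OTC medicine, buyer-exempt → 0% → €0.00
Pack of socks €19.84: apparel → 6.75% → €1.3392
Unrounded tax sum = €13.376575 → €13.38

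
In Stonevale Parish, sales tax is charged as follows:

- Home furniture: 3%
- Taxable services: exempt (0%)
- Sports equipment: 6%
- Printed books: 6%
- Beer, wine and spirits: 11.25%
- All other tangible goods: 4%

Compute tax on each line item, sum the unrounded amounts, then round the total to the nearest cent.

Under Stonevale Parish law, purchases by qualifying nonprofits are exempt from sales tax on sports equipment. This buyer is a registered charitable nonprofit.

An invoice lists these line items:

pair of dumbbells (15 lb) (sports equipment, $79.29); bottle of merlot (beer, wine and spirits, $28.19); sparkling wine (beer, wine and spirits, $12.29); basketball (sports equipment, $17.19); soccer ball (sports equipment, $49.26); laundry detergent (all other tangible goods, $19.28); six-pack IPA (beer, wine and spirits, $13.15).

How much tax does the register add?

Pair of dumbbells (15 lb) $79.29: sports equipment, buyer-exempt → 0% → $0.00
Bottle of merlot $28.19: beer, wine and spirits → 11.25% → $3.171375
Sparkling wine $12.29: beer, wine and spirits → 11.25% → $1.382625
Basketball $17.19: sports equipment, buyer-exempt → 0% → $0.00
Soccer ball $49.26: sports equipment, buyer-exempt → 0% → $0.00
Laundry detergent $19.28: all other tangible goods → 4% → $0.7712
Six-pack IPA $13.15: beer, wine and spirits → 11.25% → $1.479375
Unrounded tax sum = $6.804575 → $6.80

$6.80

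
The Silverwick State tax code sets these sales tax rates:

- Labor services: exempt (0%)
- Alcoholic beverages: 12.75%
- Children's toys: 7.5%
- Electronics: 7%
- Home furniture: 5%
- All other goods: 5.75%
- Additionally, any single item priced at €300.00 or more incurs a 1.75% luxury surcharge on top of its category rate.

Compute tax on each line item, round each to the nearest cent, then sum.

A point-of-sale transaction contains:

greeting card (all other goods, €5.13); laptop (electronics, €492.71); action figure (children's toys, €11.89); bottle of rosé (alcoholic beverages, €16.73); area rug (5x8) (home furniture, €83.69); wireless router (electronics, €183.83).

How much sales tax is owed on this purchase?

€63.47

Greeting card €5.13: all other goods → 5.75% → €0.29
Laptop €492.71: electronics → 7% + 1.75% surcharge = 8.75% → €43.11
Action figure €11.89: children's toys → 7.5% → €0.89
Bottle of rosé €16.73: alcoholic beverages → 12.75% → €2.13
Area rug (5x8) €83.69: home furniture → 5% → €4.18
Wireless router €183.83: electronics → 7% → €12.87
Total tax = €0.29 + €43.11 + €0.89 + €2.13 + €4.18 + €12.87 = €63.47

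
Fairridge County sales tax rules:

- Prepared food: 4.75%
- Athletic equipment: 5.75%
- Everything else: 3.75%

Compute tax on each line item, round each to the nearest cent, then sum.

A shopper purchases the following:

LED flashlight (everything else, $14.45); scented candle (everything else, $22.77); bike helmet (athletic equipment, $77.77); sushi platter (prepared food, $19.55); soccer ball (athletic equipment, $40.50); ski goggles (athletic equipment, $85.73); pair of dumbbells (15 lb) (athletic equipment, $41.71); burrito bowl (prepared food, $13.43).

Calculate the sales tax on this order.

LED flashlight $14.45: everything else → 3.75% → $0.54
Scented candle $22.77: everything else → 3.75% → $0.85
Bike helmet $77.77: athletic equipment → 5.75% → $4.47
Sushi platter $19.55: prepared food → 4.75% → $0.93
Soccer ball $40.50: athletic equipment → 5.75% → $2.33
Ski goggles $85.73: athletic equipment → 5.75% → $4.93
Pair of dumbbells (15 lb) $41.71: athletic equipment → 5.75% → $2.40
Burrito bowl $13.43: prepared food → 4.75% → $0.64
Total tax = $0.54 + $0.85 + $4.47 + $0.93 + $2.33 + $4.93 + $2.40 + $0.64 = $17.09

$17.09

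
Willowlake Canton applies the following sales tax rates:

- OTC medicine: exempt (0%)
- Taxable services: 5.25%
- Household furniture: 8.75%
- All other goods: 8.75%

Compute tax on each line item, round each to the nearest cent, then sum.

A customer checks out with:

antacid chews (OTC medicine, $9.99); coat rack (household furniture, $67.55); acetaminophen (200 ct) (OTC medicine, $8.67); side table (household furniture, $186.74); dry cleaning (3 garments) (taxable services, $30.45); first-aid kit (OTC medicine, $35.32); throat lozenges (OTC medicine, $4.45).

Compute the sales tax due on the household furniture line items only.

Coat rack $67.55: household furniture → 8.75% → $5.91
Side table $186.74: household furniture → 8.75% → $16.34
Tax on household furniture = $5.91 + $16.34 = $22.25

$22.25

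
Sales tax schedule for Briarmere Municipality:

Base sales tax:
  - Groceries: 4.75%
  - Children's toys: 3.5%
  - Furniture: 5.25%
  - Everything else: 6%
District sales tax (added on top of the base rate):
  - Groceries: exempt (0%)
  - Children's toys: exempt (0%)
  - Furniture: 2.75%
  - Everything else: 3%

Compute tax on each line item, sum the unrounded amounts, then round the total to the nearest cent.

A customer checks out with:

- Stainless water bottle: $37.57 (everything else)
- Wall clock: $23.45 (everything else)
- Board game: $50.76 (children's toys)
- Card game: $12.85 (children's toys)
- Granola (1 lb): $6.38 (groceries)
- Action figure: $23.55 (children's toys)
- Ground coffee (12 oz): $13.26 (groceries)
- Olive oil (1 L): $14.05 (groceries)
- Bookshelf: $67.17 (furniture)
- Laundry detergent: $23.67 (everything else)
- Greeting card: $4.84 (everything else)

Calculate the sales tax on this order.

Stainless water bottle $37.57: everything else → 6% + 3% district = 9% → $3.3813
Wall clock $23.45: everything else → 6% + 3% district = 9% → $2.1105
Board game $50.76: children's toys → 3.5% + 0% district = 3.5% → $1.7766
Card game $12.85: children's toys → 3.5% + 0% district = 3.5% → $0.44975
Granola (1 lb) $6.38: groceries → 4.75% + 0% district = 4.75% → $0.30305
Action figure $23.55: children's toys → 3.5% + 0% district = 3.5% → $0.82425
Ground coffee (12 oz) $13.26: groceries → 4.75% + 0% district = 4.75% → $0.62985
Olive oil (1 L) $14.05: groceries → 4.75% + 0% district = 4.75% → $0.667375
Bookshelf $67.17: furniture → 5.25% + 2.75% district = 8% → $5.3736
Laundry detergent $23.67: everything else → 6% + 3% district = 9% → $2.1303
Greeting card $4.84: everything else → 6% + 3% district = 9% → $0.4356
Unrounded tax sum = $18.082175 → $18.08

$18.08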